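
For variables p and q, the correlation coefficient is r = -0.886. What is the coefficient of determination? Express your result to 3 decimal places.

0.785

r² = (-0.886)² = 0.785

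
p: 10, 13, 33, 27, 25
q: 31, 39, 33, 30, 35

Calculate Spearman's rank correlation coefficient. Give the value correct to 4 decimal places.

Rank p: 1, 2, 5, 4, 3
Rank q: 2, 5, 3, 1, 4
d = rank(p) − rank(q): -1, -3, 2, 3, -1; Σd² = 24
ρ = 1 − 6Σd² / [n(n²−1)] = 1 − 6×24 / (5×24) = 1 − 144/120 ≈ -0.2000

-0.2000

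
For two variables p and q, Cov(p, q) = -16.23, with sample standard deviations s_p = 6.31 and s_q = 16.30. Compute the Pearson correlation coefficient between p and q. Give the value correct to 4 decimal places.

r = Cov(p,q) / (s_p · s_q) = -16.23 / (6.31 × 16.30)
  = -16.23 / 102.8530 ≈ -0.1578

-0.1578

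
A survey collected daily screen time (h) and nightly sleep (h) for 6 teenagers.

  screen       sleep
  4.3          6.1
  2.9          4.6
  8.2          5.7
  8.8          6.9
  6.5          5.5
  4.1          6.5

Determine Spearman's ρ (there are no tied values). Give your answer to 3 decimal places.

0.486

Rank screen: 3, 1, 5, 6, 4, 2
Rank sleep: 4, 1, 3, 6, 2, 5
d = rank(screen) − rank(sleep): -1, 0, 2, 0, 2, -3; Σd² = 18
ρ = 1 − 6Σd² / [n(n²−1)] = 1 − 6×18 / (6×35) = 1 − 108/210 ≈ 0.486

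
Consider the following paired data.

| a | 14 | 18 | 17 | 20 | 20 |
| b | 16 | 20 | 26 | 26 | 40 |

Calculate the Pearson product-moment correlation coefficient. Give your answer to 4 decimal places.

n = 5, Σa = 89, Σb = 128, Σa² = 1609, Σb² = 3608, Σab = 2346
nΣab − ΣaΣb = 11730 − 11392 = 338
nΣa² − (Σa)² = 8045 − 7921 = 124; nΣb² − (Σb)² = 18040 − 16384 = 1656
r = 338 / √(124 × 1656) = 338 / 453.1490 ≈ 0.7459

0.7459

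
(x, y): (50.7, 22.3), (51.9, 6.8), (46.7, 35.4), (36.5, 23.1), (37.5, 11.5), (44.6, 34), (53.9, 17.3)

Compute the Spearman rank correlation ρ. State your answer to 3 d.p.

Rank x: 5, 6, 4, 1, 2, 3, 7
Rank y: 4, 1, 7, 5, 2, 6, 3
d = rank(x) − rank(y): 1, 5, -3, -4, 0, -3, 4; Σd² = 76
ρ = 1 − 6Σd² / [n(n²−1)] = 1 − 6×76 / (7×48) = 1 − 456/336 ≈ -0.357

-0.357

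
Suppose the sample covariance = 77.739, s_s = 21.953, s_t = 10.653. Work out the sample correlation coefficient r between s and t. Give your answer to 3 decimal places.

r = Cov(s,t) / (s_s · s_t) = 77.739 / (21.953 × 10.653)
  = 77.739 / 233.8653 ≈ 0.332

0.332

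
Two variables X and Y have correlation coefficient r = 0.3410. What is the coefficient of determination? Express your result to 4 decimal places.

0.1163

r² = (0.3410)² = 0.1163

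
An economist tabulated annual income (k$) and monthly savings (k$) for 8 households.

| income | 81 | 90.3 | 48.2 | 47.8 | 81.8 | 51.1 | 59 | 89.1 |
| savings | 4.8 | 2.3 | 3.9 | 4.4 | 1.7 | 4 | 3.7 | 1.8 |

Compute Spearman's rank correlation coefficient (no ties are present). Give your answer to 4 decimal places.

Rank income: 5, 8, 2, 1, 6, 3, 4, 7
Rank savings: 8, 3, 5, 7, 1, 6, 4, 2
d = rank(income) − rank(savings): -3, 5, -3, -6, 5, -3, 0, 5; Σd² = 138
ρ = 1 − 6Σd² / [n(n²−1)] = 1 − 6×138 / (8×63) = 1 − 828/504 ≈ -0.6429

-0.6429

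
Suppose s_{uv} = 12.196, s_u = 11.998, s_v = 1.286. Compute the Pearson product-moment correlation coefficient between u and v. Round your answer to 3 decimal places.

r = Cov(u,v) / (s_u · s_v) = 12.196 / (11.998 × 1.286)
  = 12.196 / 15.4294 ≈ 0.790

0.790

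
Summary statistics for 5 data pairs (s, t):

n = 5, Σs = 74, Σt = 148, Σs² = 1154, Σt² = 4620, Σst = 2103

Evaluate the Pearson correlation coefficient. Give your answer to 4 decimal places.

-0.7370

r = (nΣst − ΣsΣt) / √[(nΣs² − (Σs)²)(nΣt² − (Σt)²)]
Numerator: 5×2103 − 74×148 = -437
Denominator: √[(5770 − 5476)(23100 − 21904)] = √[294 × 1196] = 592.9789
r = -437 / 592.9789 ≈ -0.7370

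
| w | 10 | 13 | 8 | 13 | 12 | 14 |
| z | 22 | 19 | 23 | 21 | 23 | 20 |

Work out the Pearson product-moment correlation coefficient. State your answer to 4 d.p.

-0.7255

n = 6, Σw = 70, Σz = 128, Σw² = 842, Σz² = 2744, Σwz = 1480
nΣwz − ΣwΣz = 8880 − 8960 = -80
nΣw² − (Σw)² = 5052 − 4900 = 152; nΣz² − (Σz)² = 16464 − 16384 = 80
r = -80 / √(152 × 80) = -80 / 110.2724 ≈ -0.7255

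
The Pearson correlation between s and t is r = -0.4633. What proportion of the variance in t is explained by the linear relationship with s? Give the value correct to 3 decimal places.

r² = (-0.4633)² = 0.215

0.215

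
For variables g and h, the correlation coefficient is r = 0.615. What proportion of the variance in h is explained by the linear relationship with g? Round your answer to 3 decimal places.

r² = (0.615)² = 0.378

0.378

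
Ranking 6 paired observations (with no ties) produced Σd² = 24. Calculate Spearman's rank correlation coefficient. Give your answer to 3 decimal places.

0.314

ρ = 1 − 6Σd² / [n(n²−1)] = 1 − 6×24 / (6×35)
  = 1 − 144/210 = 1 − 0.6857 ≈ 0.314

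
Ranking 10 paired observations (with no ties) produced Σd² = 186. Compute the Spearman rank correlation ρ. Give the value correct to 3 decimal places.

-0.127

ρ = 1 − 6Σd² / [n(n²−1)] = 1 − 6×186 / (10×99)
  = 1 − 1116/990 = 1 − 1.1273 ≈ -0.127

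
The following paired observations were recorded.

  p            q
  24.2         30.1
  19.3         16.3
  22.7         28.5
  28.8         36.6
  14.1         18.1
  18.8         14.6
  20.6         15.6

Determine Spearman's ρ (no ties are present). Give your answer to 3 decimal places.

0.750

Rank p: 6, 3, 5, 7, 1, 2, 4
Rank q: 6, 3, 5, 7, 4, 1, 2
d = rank(p) − rank(q): 0, 0, 0, 0, -3, 1, 2; Σd² = 14
ρ = 1 − 6Σd² / [n(n²−1)] = 1 − 6×14 / (7×48) = 1 − 84/336 ≈ 0.750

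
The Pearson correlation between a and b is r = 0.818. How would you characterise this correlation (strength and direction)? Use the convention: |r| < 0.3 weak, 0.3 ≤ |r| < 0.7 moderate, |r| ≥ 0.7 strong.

strong positive

r = 0.818 > 0 so the relationship is positive.
|r| = 0.818, which falls in the strong range.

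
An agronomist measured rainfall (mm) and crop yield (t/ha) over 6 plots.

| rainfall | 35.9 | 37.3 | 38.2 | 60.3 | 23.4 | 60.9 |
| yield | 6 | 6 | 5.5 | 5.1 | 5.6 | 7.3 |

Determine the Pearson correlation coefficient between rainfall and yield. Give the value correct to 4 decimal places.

n = 6, Σx = 256, Σy = 35.5, Σx² = 12031.8, Σy² = 212.91, Σxy = 1532.44
nΣxy − ΣxΣy = 9194.64 − 9088 = 106.64
nΣx² − (Σx)² = 72190.8 − 65536 = 6654.8; nΣy² − (Σy)² = 1277.46 − 1260.25 = 17.21
r = 106.64 / √(6654.8 × 17.21) = 106.64 / 338.4215 ≈ 0.3151

0.3151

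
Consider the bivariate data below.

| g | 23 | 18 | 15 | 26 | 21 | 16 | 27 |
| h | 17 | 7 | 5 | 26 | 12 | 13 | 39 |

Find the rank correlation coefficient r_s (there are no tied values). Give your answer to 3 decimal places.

Rank g: 5, 3, 1, 6, 4, 2, 7
Rank h: 5, 2, 1, 6, 3, 4, 7
d = rank(g) − rank(h): 0, 1, 0, 0, 1, -2, 0; Σd² = 6
ρ = 1 − 6Σd² / [n(n²−1)] = 1 − 6×6 / (7×48) = 1 − 36/336 ≈ 0.893

0.893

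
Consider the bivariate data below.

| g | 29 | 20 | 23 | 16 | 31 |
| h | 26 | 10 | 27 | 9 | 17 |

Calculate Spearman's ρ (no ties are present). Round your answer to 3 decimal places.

Rank g: 4, 2, 3, 1, 5
Rank h: 4, 2, 5, 1, 3
d = rank(g) − rank(h): 0, 0, -2, 0, 2; Σd² = 8
ρ = 1 − 6Σd² / [n(n²−1)] = 1 − 6×8 / (5×24) = 1 − 48/120 ≈ 0.600

0.600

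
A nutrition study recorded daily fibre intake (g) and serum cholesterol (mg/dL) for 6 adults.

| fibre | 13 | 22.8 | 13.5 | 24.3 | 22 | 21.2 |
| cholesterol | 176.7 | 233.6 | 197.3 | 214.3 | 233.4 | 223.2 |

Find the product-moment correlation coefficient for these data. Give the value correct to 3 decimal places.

0.857

n = 6, Σx = 116.8, Σy = 1278.5, Σx² = 2395.02, Σy² = 274937.43, Σxy = 25360.86
nΣxy − ΣxΣy = 152165.16 − 149328.8 = 2836.36
nΣx² − (Σx)² = 14370.12 − 13642.24 = 727.88; nΣy² − (Σy)² = 1649624.58 − 1634562.25 = 15062.33
r = 2836.36 / √(727.88 × 15062.33) = 2836.36 / 3311.1280 ≈ 0.857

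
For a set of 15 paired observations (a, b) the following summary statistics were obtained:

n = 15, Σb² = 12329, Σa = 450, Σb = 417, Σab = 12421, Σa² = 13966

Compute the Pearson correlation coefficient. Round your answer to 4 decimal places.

-0.1519

r = (nΣab − ΣaΣb) / √[(nΣa² − (Σa)²)(nΣb² − (Σb)²)]
Numerator: 15×12421 − 450×417 = -1335
Denominator: √[(209490 − 202500)(184935 − 173889)] = √[6990 × 11046] = 8787.0097
r = -1335 / 8787.0097 ≈ -0.1519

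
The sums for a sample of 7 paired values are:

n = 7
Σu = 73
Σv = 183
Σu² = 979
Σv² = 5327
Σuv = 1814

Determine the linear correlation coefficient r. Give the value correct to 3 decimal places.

r = (nΣuv − ΣuΣv) / √[(nΣu² − (Σu)²)(nΣv² − (Σv)²)]
Numerator: 7×1814 − 73×183 = -661
Denominator: √[(6853 − 5329)(37289 − 33489)] = √[1524 × 3800] = 2406.4912
r = -661 / 2406.4912 ≈ -0.275

-0.275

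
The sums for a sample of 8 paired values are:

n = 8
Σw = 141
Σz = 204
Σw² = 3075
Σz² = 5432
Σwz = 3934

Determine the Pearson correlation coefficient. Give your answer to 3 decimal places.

0.919

r = (nΣwz − ΣwΣz) / √[(nΣw² − (Σw)²)(nΣz² − (Σz)²)]
Numerator: 8×3934 − 141×204 = 2708
Denominator: √[(24600 − 19881)(43456 − 41616)] = √[4719 × 1840] = 2946.6863
r = 2708 / 2946.6863 ≈ 0.919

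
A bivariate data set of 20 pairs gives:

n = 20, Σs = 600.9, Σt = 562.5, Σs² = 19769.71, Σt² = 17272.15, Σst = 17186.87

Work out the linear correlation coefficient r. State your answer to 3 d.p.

0.182

r = (nΣst − ΣsΣt) / √[(nΣs² − (Σs)²)(nΣt² − (Σt)²)]
Numerator: 20×17186.87 − 600.9×562.5 = 5731.15
Denominator: √[(395394.2 − 361080.81)(345443 − 316406.25)] = √[34313.39 × 29036.75] = 31565.0016
r = 5731.15 / 31565.0016 ≈ 0.182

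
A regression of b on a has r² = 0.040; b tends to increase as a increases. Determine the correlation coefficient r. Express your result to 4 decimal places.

0.2000

|r| = √0.040 = 0.2000
The association is positive, so r = 0.2000.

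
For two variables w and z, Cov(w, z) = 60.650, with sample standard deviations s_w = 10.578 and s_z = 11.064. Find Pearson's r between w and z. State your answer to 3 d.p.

0.518

r = Cov(w,z) / (s_w · s_z) = 60.650 / (10.578 × 11.064)
  = 60.650 / 117.0350 ≈ 0.518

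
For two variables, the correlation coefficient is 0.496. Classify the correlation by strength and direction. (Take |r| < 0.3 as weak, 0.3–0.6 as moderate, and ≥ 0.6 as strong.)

moderate positive

r = 0.496 > 0 so the relationship is positive.
|r| = 0.496, which falls in the moderate range.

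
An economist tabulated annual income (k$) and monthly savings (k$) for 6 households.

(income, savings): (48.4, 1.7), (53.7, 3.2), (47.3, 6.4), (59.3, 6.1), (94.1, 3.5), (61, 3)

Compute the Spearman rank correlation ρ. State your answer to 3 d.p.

-0.143

Rank income: 2, 3, 1, 4, 6, 5
Rank savings: 1, 3, 6, 5, 4, 2
d = rank(income) − rank(savings): 1, 0, -5, -1, 2, 3; Σd² = 40
ρ = 1 − 6Σd² / [n(n²−1)] = 1 − 6×40 / (6×35) = 1 − 240/210 ≈ -0.143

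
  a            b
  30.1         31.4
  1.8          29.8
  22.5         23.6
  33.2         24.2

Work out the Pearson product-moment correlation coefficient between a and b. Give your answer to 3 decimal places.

-0.323

n = 4, Σa = 87.6, Σb = 109, Σa² = 2517.74, Σb² = 3016.6, Σab = 2333.22
nΣab − ΣaΣb = 9332.88 − 9548.4 = -215.52
nΣa² − (Σa)² = 10070.96 − 7673.76 = 2397.2; nΣb² − (Σb)² = 12066.4 − 11881 = 185.4
r = -215.52 / √(2397.2 × 185.4) = -215.52 / 666.6640 ≈ -0.323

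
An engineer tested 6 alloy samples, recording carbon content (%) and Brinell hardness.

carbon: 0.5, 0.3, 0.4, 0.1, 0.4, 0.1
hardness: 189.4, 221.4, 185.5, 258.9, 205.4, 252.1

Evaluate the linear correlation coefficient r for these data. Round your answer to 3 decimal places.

-0.966

n = 6, Σx = 1.8, Σy = 1312.7, Σx² = 0.68, Σy² = 292073.35, Σxy = 368.58
nΣxy − ΣxΣy = 2211.48 − 2362.86 = -151.38
nΣx² − (Σx)² = 4.08 − 3.24 = 0.84; nΣy² − (Σy)² = 1752440.1 − 1723181.29 = 29258.81
r = -151.38 / √(0.84 × 29258.81) = -151.38 / 156.7718 ≈ -0.966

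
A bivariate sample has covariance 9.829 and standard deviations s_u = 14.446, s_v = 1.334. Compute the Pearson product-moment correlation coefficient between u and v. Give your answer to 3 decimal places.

r = Cov(u,v) / (s_u · s_v) = 9.829 / (14.446 × 1.334)
  = 9.829 / 19.2710 ≈ 0.510

0.510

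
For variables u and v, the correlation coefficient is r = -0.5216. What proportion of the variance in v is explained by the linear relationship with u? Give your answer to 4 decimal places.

0.2721

r² = (-0.5216)² = 0.2721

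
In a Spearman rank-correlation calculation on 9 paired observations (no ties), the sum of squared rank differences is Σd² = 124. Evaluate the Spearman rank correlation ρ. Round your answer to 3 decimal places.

ρ = 1 − 6Σd² / [n(n²−1)] = 1 − 6×124 / (9×80)
  = 1 − 744/720 = 1 − 1.0333 ≈ -0.033

-0.033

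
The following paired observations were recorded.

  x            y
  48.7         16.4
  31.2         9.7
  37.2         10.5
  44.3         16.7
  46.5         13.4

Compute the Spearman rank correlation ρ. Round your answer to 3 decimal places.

Rank x: 5, 1, 2, 3, 4
Rank y: 4, 1, 2, 5, 3
d = rank(x) − rank(y): 1, 0, 0, -2, 1; Σd² = 6
ρ = 1 − 6Σd² / [n(n²−1)] = 1 − 6×6 / (5×24) = 1 − 36/120 ≈ 0.700

0.700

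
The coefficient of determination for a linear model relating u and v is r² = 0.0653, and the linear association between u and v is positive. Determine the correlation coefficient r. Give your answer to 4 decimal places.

|r| = √0.0653 = 0.2555
The association is positive, so r = 0.2555.

0.2555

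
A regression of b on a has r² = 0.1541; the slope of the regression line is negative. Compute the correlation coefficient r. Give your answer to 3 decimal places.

-0.393

|r| = √0.1541 = 0.393
The association is negative, so r = −0.393.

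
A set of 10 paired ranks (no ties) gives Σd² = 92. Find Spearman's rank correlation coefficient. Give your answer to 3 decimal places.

0.442

ρ = 1 − 6Σd² / [n(n²−1)] = 1 − 6×92 / (10×99)
  = 1 − 552/990 = 1 − 0.5576 ≈ 0.442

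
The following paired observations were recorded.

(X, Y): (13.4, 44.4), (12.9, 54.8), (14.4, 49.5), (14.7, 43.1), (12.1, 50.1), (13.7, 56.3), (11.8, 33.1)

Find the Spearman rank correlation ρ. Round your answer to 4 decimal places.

Rank X: 4, 3, 6, 7, 2, 5, 1
Rank Y: 3, 6, 4, 2, 5, 7, 1
d = rank(X) − rank(Y): 1, -3, 2, 5, -3, -2, 0; Σd² = 52
ρ = 1 − 6Σd² / [n(n²−1)] = 1 − 6×52 / (7×48) = 1 − 312/336 ≈ 0.0714

0.0714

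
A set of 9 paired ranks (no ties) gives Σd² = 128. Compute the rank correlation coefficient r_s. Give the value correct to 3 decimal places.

ρ = 1 − 6Σd² / [n(n²−1)] = 1 − 6×128 / (9×80)
  = 1 − 768/720 = 1 − 1.0667 ≈ -0.067

-0.067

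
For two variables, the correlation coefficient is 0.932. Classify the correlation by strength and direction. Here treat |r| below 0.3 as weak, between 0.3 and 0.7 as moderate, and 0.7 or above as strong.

r = 0.932 > 0 so the relationship is positive.
|r| = 0.932, which falls in the strong range.

strong positive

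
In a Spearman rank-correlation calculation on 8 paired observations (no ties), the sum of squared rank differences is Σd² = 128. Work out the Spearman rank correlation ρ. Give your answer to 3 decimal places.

-0.524

ρ = 1 − 6Σd² / [n(n²−1)] = 1 − 6×128 / (8×63)
  = 1 − 768/504 = 1 − 1.5238 ≈ -0.524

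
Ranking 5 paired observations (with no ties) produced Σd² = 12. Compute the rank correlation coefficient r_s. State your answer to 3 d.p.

ρ = 1 − 6Σd² / [n(n²−1)] = 1 − 6×12 / (5×24)
  = 1 − 72/120 = 1 − 0.6000 ≈ 0.400

0.400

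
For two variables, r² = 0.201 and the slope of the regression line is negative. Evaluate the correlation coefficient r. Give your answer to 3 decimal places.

-0.448

|r| = √0.201 = 0.448
The association is negative, so r = −0.448.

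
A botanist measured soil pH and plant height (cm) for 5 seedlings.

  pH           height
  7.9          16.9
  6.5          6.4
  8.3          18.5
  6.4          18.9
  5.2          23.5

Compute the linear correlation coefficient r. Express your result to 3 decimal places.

-0.183

n = 5, Σx = 34.3, Σy = 84.2, Σx² = 241.55, Σy² = 1578.28, Σxy = 571.82
nΣxy − ΣxΣy = 2859.1 − 2888.06 = -28.96
nΣx² − (Σx)² = 1207.75 − 1176.49 = 31.26; nΣy² − (Σy)² = 7891.4 − 7089.64 = 801.76
r = -28.96 / √(31.26 × 801.76) = -28.96 / 158.3130 ≈ -0.183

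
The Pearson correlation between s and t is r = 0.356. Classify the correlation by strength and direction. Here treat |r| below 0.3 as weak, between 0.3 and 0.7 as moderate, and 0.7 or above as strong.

r = 0.356 > 0 so the relationship is positive.
|r| = 0.356, which falls in the moderate range.

moderate positive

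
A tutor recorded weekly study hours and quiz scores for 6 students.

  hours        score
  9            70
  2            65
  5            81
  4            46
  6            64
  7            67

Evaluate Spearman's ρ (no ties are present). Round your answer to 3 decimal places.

0.429

Rank hours: 6, 1, 3, 2, 4, 5
Rank score: 5, 3, 6, 1, 2, 4
d = rank(hours) − rank(score): 1, -2, -3, 1, 2, 1; Σd² = 20
ρ = 1 − 6Σd² / [n(n²−1)] = 1 − 6×20 / (6×35) = 1 − 120/210 ≈ 0.429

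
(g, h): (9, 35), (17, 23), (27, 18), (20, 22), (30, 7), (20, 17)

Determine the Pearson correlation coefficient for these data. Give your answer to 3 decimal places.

n = 6, Σg = 123, Σh = 122, Σg² = 2799, Σh² = 2900, Σgh = 2182
nΣgh − ΣgΣh = 13092 − 15006 = -1914
nΣg² − (Σg)² = 16794 − 15129 = 1665; nΣh² − (Σh)² = 17400 − 14884 = 2516
r = -1914 / √(1665 × 2516) = -1914 / 2046.7389 ≈ -0.935

-0.935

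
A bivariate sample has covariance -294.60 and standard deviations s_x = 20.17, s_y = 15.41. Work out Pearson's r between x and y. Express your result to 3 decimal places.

-0.948

r = Cov(x,y) / (s_x · s_y) = -294.60 / (20.17 × 15.41)
  = -294.60 / 310.8197 ≈ -0.948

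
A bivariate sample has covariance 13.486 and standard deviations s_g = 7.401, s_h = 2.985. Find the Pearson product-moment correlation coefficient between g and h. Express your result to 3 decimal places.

0.610

r = Cov(g,h) / (s_g · s_h) = 13.486 / (7.401 × 2.985)
  = 13.486 / 22.0920 ≈ 0.610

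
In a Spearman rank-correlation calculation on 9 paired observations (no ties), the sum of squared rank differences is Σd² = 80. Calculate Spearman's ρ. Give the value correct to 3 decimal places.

ρ = 1 − 6Σd² / [n(n²−1)] = 1 − 6×80 / (9×80)
  = 1 − 480/720 = 1 − 0.6667 ≈ 0.333

0.333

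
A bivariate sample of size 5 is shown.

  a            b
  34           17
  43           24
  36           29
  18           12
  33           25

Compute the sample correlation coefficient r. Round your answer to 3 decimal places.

n = 5, Σa = 164, Σb = 107, Σa² = 5714, Σb² = 2475, Σab = 3695
nΣab − ΣaΣb = 18475 − 17548 = 927
nΣa² − (Σa)² = 28570 − 26896 = 1674; nΣb² − (Σb)² = 12375 − 11449 = 926
r = 927 / √(1674 × 926) = 927 / 1245.0398 ≈ 0.745

0.745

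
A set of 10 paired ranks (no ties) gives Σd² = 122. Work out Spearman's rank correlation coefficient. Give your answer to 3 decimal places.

ρ = 1 − 6Σd² / [n(n²−1)] = 1 − 6×122 / (10×99)
  = 1 − 732/990 = 1 − 0.7394 ≈ 0.261

0.261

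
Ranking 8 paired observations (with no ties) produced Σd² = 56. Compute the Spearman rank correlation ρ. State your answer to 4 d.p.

0.3333

ρ = 1 − 6Σd² / [n(n²−1)] = 1 − 6×56 / (8×63)
  = 1 − 336/504 = 1 − 0.66667 ≈ 0.3333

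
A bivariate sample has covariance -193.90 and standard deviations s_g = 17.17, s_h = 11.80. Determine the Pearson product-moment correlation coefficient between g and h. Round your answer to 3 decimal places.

-0.957

r = Cov(g,h) / (s_g · s_h) = -193.90 / (17.17 × 11.80)
  = -193.90 / 202.6060 ≈ -0.957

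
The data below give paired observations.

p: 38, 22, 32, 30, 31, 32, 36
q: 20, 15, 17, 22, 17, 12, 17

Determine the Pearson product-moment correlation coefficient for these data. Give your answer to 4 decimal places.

n = 7, Σp = 221, Σq = 120, Σp² = 7133, Σq² = 2120, Σpq = 3817
nΣpq − ΣpΣq = 26719 − 26520 = 199
nΣp² − (Σp)² = 49931 − 48841 = 1090; nΣq² − (Σq)² = 14840 − 14400 = 440
r = 199 / √(1090 × 440) = 199 / 692.5316 ≈ 0.2874

0.2874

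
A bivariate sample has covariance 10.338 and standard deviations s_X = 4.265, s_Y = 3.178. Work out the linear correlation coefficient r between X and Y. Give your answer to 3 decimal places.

0.763

r = Cov(X,Y) / (s_X · s_Y) = 10.338 / (4.265 × 3.178)
  = 10.338 / 13.5542 ≈ 0.763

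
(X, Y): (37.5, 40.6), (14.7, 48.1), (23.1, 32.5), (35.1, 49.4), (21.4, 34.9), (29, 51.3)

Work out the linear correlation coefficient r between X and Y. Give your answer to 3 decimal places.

0.192

n = 6, ΣX = 160.8, ΣY = 256.8, ΣX² = 4686.92, ΣY² = 11308.28, ΣXY = 6948.82
nΣXY − ΣXΣY = 41692.92 − 41293.44 = 399.48
nΣX² − (ΣX)² = 28121.52 − 25856.64 = 2264.88; nΣY² − (ΣY)² = 67849.68 − 65946.24 = 1903.44
r = 399.48 / √(2264.88 × 1903.44) = 399.48 / 2076.3100 ≈ 0.192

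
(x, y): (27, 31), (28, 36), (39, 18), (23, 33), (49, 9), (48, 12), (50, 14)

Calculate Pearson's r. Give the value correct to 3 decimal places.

n = 7, Σx = 264, Σy = 153, Σx² = 10768, Σy² = 4091, Σxy = 5023
nΣxy − ΣxΣy = 35161 − 40392 = -5231
nΣx² − (Σx)² = 75376 − 69696 = 5680; nΣy² − (Σy)² = 28637 − 23409 = 5228
r = -5231 / √(5680 × 5228) = -5231 / 5449.3156 ≈ -0.960

-0.960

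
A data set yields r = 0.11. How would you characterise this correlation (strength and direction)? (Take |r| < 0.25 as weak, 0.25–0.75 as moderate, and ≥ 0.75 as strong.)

weak positive

r = 0.11 > 0 so the relationship is positive.
|r| = 0.11, which falls in the weak range.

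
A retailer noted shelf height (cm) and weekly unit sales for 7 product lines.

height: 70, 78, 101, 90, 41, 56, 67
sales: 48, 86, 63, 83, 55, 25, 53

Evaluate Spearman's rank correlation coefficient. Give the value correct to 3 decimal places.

0.607

Rank height: 4, 5, 7, 6, 1, 2, 3
Rank sales: 2, 7, 5, 6, 4, 1, 3
d = rank(height) − rank(sales): 2, -2, 2, 0, -3, 1, 0; Σd² = 22
ρ = 1 − 6Σd² / [n(n²−1)] = 1 − 6×22 / (7×48) = 1 − 132/336 ≈ 0.607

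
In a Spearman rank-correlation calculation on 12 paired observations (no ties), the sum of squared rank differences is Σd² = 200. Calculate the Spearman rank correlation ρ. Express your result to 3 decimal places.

ρ = 1 − 6Σd² / [n(n²−1)] = 1 − 6×200 / (12×143)
  = 1 − 1200/1716 = 1 − 0.6993 ≈ 0.301

0.301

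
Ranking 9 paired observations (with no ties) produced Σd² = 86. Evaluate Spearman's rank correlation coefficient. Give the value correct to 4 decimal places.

ρ = 1 − 6Σd² / [n(n²−1)] = 1 − 6×86 / (9×80)
  = 1 − 516/720 = 1 − 0.71667 ≈ 0.2833

0.2833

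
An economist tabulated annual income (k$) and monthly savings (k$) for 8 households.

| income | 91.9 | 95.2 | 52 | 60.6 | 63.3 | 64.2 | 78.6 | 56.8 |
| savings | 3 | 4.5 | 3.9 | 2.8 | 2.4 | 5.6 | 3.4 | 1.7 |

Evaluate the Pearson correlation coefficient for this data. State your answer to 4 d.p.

n = 8, Σx = 562.6, Σy = 27.3, Σx² = 41417.74, Σy² = 103.87, Σxy = 1951.82
nΣxy − ΣxΣy = 15614.56 − 15358.98 = 255.58
nΣx² − (Σx)² = 331341.92 − 316518.76 = 14823.16; nΣy² − (Σy)² = 830.96 − 745.29 = 85.67
r = 255.58 / √(14823.16 × 85.67) = 255.58 / 1126.8985 ≈ 0.2268

0.2268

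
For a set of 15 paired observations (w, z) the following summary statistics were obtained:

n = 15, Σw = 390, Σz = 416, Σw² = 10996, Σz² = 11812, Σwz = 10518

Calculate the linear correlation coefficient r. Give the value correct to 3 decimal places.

-0.614

r = (nΣwz − ΣwΣz) / √[(nΣw² − (Σw)²)(nΣz² − (Σz)²)]
Numerator: 15×10518 − 390×416 = -4470
Denominator: √[(164940 − 152100)(177180 − 173056)] = √[12840 × 4124] = 7276.8235
r = -4470 / 7276.8235 ≈ -0.614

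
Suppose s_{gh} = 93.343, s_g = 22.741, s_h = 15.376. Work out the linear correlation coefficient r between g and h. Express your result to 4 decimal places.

r = Cov(g,h) / (s_g · s_h) = 93.343 / (22.741 × 15.376)
  = 93.343 / 349.6656 ≈ 0.2669

0.2669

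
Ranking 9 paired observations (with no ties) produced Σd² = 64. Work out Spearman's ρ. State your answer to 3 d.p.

ρ = 1 − 6Σd² / [n(n²−1)] = 1 − 6×64 / (9×80)
  = 1 − 384/720 = 1 − 0.5333 ≈ 0.467

0.467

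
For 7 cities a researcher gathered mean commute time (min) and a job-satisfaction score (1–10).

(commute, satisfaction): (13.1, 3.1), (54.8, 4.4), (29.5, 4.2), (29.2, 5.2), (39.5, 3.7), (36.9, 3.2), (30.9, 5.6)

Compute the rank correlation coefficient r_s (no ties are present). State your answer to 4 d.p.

Rank commute: 1, 7, 3, 2, 6, 5, 4
Rank satisfaction: 1, 5, 4, 6, 3, 2, 7
d = rank(commute) − rank(satisfaction): 0, 2, -1, -4, 3, 3, -3; Σd² = 48
ρ = 1 − 6Σd² / [n(n²−1)] = 1 − 6×48 / (7×48) = 1 − 288/336 ≈ 0.1429

0.1429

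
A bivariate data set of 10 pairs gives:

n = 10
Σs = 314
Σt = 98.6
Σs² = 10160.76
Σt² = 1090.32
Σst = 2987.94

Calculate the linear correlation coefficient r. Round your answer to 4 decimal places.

r = (nΣst − ΣsΣt) / √[(nΣs² − (Σs)²)(nΣt² − (Σt)²)]
Numerator: 10×2987.94 − 314×98.6 = -1081
Denominator: √[(101607.6 − 98596)(10903.2 − 9721.96)] = √[3011.6 × 1181.24] = 1886.1130
r = -1081 / 1886.1130 ≈ -0.5731

-0.5731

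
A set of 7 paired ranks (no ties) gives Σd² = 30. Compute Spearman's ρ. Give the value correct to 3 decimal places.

ρ = 1 − 6Σd² / [n(n²−1)] = 1 − 6×30 / (7×48)
  = 1 − 180/336 = 1 − 0.5357 ≈ 0.464

0.464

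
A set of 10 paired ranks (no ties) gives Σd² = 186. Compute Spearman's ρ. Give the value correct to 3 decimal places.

-0.127

ρ = 1 − 6Σd² / [n(n²−1)] = 1 − 6×186 / (10×99)
  = 1 − 1116/990 = 1 − 1.1273 ≈ -0.127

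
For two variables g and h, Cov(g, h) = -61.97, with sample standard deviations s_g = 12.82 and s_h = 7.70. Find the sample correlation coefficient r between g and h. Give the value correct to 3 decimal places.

-0.628

r = Cov(g,h) / (s_g · s_h) = -61.97 / (12.82 × 7.70)
  = -61.97 / 98.7140 ≈ -0.628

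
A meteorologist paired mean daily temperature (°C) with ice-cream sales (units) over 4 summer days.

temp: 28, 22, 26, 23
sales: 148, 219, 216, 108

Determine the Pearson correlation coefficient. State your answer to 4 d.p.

-0.0899

n = 4, Σx = 99, Σy = 691, Σx² = 2473, Σy² = 128185, Σxy = 17062
nΣxy − ΣxΣy = 68248 − 68409 = -161
nΣx² − (Σx)² = 9892 − 9801 = 91; nΣy² − (Σy)² = 512740 − 477481 = 35259
r = -161 / √(91 × 35259) = -161 / 1791.2479 ≈ -0.0899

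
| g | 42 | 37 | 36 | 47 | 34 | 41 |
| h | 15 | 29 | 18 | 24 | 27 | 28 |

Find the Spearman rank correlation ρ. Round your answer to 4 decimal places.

-0.2571

Rank g: 5, 3, 2, 6, 1, 4
Rank h: 1, 6, 2, 3, 4, 5
d = rank(g) − rank(h): 4, -3, 0, 3, -3, -1; Σd² = 44
ρ = 1 − 6Σd² / [n(n²−1)] = 1 − 6×44 / (6×35) = 1 − 264/210 ≈ -0.2571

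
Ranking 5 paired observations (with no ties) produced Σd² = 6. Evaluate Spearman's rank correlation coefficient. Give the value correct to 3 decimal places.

0.700

ρ = 1 − 6Σd² / [n(n²−1)] = 1 − 6×6 / (5×24)
  = 1 − 36/120 = 1 − 0.3000 ≈ 0.700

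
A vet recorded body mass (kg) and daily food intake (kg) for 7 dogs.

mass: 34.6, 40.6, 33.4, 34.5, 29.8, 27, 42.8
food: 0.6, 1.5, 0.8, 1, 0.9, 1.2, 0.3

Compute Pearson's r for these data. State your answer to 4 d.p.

n = 7, Σx = 242.7, Σy = 6.3, Σx² = 8600.21, Σy² = 6.59, Σxy = 214.94
nΣxy − ΣxΣy = 1504.58 − 1529.01 = -24.43
nΣx² − (Σx)² = 60201.47 − 58903.29 = 1298.18; nΣy² − (Σy)² = 46.13 − 39.69 = 6.44
r = -24.43 / √(1298.18 × 6.44) = -24.43 / 91.4346 ≈ -0.2672

-0.2672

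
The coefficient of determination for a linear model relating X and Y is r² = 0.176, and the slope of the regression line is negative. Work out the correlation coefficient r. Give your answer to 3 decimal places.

|r| = √0.176 = 0.420
The association is negative, so r = −0.420.

-0.420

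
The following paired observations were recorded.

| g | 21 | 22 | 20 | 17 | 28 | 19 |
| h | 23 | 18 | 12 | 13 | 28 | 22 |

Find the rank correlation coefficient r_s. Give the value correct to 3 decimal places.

Rank g: 4, 5, 3, 1, 6, 2
Rank h: 5, 3, 1, 2, 6, 4
d = rank(g) − rank(h): -1, 2, 2, -1, 0, -2; Σd² = 14
ρ = 1 − 6Σd² / [n(n²−1)] = 1 − 6×14 / (6×35) = 1 − 84/210 ≈ 0.600

0.600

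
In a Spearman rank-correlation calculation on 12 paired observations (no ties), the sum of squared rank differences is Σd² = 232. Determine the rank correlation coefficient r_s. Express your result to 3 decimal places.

0.189

ρ = 1 − 6Σd² / [n(n²−1)] = 1 − 6×232 / (12×143)
  = 1 − 1392/1716 = 1 − 0.8112 ≈ 0.189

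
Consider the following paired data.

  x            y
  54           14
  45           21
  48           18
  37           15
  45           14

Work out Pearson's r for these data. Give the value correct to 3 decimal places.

n = 5, Σx = 229, Σy = 82, Σx² = 10639, Σy² = 1382, Σxy = 3750
nΣxy − ΣxΣy = 18750 − 18778 = -28
nΣx² − (Σx)² = 53195 − 52441 = 754; nΣy² − (Σy)² = 6910 − 6724 = 186
r = -28 / √(754 × 186) = -28 / 374.4917 ≈ -0.075

-0.075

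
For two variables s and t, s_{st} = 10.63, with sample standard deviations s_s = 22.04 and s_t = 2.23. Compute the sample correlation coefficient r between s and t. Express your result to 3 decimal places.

0.216

r = Cov(s,t) / (s_s · s_t) = 10.63 / (22.04 × 2.23)
  = 10.63 / 49.1492 ≈ 0.216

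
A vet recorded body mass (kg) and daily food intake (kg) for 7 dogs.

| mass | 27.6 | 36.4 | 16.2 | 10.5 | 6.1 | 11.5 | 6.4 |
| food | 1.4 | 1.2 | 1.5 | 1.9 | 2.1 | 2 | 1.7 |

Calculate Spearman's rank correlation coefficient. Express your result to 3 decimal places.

-0.857

Rank mass: 6, 7, 5, 3, 1, 4, 2
Rank food: 2, 1, 3, 5, 7, 6, 4
d = rank(mass) − rank(food): 4, 6, 2, -2, -6, -2, -2; Σd² = 104
ρ = 1 − 6Σd² / [n(n²−1)] = 1 − 6×104 / (7×48) = 1 − 624/336 ≈ -0.857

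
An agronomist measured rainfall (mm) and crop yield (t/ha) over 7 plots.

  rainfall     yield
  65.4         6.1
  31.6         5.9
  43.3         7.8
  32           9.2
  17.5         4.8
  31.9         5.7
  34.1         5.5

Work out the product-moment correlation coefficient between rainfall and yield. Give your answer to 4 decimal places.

0.1952

n = 7, Σx = 255.8, Σy = 45, Σx² = 10661.28, Σy² = 303.28, Σxy = 1670.9
nΣxy − ΣxΣy = 11696.3 − 11511 = 185.3
nΣx² − (Σx)² = 74628.96 − 65433.64 = 9195.32; nΣy² − (Σy)² = 2122.96 − 2025 = 97.96
r = 185.3 / √(9195.32 × 97.96) = 185.3 / 949.0909 ≈ 0.1952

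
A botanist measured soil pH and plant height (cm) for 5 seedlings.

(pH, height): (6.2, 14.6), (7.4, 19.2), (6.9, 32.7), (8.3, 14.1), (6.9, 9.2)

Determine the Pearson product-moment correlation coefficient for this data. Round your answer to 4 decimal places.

n = 5, Σx = 35.7, Σy = 89.8, Σx² = 257.31, Σy² = 1934.54, Σxy = 638.74
nΣxy − ΣxΣy = 3193.7 − 3205.86 = -12.16
nΣx² − (Σx)² = 1286.55 − 1274.49 = 12.06; nΣy² − (Σy)² = 9672.7 − 8064.04 = 1608.66
r = -12.16 / √(12.06 × 1608.66) = -12.16 / 139.2855 ≈ -0.0873

-0.0873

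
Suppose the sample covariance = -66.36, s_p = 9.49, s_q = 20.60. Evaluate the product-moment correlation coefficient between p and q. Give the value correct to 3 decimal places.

r = Cov(p,q) / (s_p · s_q) = -66.36 / (9.49 × 20.60)
  = -66.36 / 195.4940 ≈ -0.339

-0.339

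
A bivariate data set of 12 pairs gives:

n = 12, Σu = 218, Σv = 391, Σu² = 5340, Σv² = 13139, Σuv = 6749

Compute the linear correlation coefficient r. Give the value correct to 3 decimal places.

r = (nΣuv − ΣuΣv) / √[(nΣu² − (Σu)²)(nΣv² − (Σv)²)]
Numerator: 12×6749 − 218×391 = -4250
Denominator: √[(64080 − 47524)(157668 − 152881)] = √[16556 × 4787] = 8902.4475
r = -4250 / 8902.4475 ≈ -0.477

-0.477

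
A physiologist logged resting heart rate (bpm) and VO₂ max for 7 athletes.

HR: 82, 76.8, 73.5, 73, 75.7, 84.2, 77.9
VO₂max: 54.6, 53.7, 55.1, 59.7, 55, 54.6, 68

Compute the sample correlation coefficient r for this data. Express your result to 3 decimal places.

n = 7, Σx = 543.1, Σy = 400.7, Σx² = 42242.03, Σy² = 23095.11, Σxy = 31067.33
nΣxy − ΣxΣy = 217471.31 − 217620.17 = -148.86
nΣx² − (Σx)² = 295694.21 − 294957.61 = 736.6; nΣy² − (Σy)² = 161665.77 − 160560.49 = 1105.28
r = -148.86 / √(736.6 × 1105.28) = -148.86 / 902.3022 ≈ -0.165

-0.165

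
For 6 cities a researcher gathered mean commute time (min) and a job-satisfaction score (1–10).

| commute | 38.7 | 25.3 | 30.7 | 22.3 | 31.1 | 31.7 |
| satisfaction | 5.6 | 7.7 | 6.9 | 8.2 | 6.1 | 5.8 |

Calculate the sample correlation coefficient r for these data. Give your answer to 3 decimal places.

-0.921

n = 6, Σx = 179.8, Σy = 40.3, Σx² = 5549.66, Σy² = 276.35, Σxy = 1179.79
nΣxy − ΣxΣy = 7078.74 − 7245.94 = -167.2
nΣx² − (Σx)² = 33297.96 − 32328.04 = 969.92; nΣy² − (Σy)² = 1658.1 − 1624.09 = 34.01
r = -167.2 / √(969.92 × 34.01) = -167.2 / 181.6232 ≈ -0.921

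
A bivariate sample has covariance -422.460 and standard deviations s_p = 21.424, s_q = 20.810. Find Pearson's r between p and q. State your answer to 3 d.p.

r = Cov(p,q) / (s_p · s_q) = -422.460 / (21.424 × 20.810)
  = -422.460 / 445.8334 ≈ -0.948

-0.948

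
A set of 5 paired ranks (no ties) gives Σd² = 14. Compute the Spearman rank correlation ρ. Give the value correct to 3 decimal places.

0.300

ρ = 1 − 6Σd² / [n(n²−1)] = 1 − 6×14 / (5×24)
  = 1 − 84/120 = 1 − 0.7000 ≈ 0.300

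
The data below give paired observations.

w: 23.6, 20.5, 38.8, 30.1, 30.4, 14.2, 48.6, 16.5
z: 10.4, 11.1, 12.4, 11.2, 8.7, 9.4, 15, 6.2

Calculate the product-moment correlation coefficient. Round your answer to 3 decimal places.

n = 8, Σw = 222.7, Σz = 84.4, Σw² = 7148.67, Σz² = 938.06, Σwz = 2520.49
nΣwz − ΣwΣz = 20163.92 − 18795.88 = 1368.04
nΣw² − (Σw)² = 57189.36 − 49595.29 = 7594.07; nΣz² − (Σz)² = 7504.48 − 7123.36 = 381.12
r = 1368.04 / √(7594.07 × 381.12) = 1368.04 / 1701.2501 ≈ 0.804

0.804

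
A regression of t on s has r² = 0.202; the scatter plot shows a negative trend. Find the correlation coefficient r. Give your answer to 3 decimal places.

|r| = √0.202 = 0.449
The association is negative, so r = −0.449.

-0.449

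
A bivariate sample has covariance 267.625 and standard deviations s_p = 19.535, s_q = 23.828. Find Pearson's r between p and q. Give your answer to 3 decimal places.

0.575

r = Cov(p,q) / (s_p · s_q) = 267.625 / (19.535 × 23.828)
  = 267.625 / 465.4800 ≈ 0.575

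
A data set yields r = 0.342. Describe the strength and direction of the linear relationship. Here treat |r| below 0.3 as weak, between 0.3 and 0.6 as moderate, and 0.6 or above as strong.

moderate positive

r = 0.342 > 0 so the relationship is positive.
|r| = 0.342, which falls in the moderate range.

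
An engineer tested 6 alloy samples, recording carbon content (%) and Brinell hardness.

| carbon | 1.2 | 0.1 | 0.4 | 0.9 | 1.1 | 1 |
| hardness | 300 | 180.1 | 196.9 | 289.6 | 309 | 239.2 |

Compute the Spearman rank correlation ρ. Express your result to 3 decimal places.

0.886

Rank carbon: 6, 1, 2, 3, 5, 4
Rank hardness: 5, 1, 2, 4, 6, 3
d = rank(carbon) − rank(hardness): 1, 0, 0, -1, -1, 1; Σd² = 4
ρ = 1 − 6Σd² / [n(n²−1)] = 1 − 6×4 / (6×35) = 1 − 24/210 ≈ 0.886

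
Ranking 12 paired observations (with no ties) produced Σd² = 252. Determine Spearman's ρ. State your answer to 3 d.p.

ρ = 1 − 6Σd² / [n(n²−1)] = 1 − 6×252 / (12×143)
  = 1 − 1512/1716 = 1 − 0.8811 ≈ 0.119

0.119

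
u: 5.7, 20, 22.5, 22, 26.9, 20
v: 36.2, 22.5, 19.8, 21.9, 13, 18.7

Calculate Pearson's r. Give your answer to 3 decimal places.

n = 6, Σu = 117.1, Σv = 132.1, Σu² = 2546.35, Σv² = 3207.03, Σuv = 2307.34
nΣuv − ΣuΣv = 13844.04 − 15468.91 = -1624.87
nΣu² − (Σu)² = 15278.1 − 13712.41 = 1565.69; nΣv² − (Σv)² = 19242.18 − 17450.41 = 1791.77
r = -1624.87 / √(1565.69 × 1791.77) = -1624.87 / 1674.9198 ≈ -0.970

-0.970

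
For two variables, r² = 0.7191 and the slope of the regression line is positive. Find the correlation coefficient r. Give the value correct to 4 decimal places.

|r| = √0.7191 = 0.8480
The association is positive, so r = 0.8480.

0.8480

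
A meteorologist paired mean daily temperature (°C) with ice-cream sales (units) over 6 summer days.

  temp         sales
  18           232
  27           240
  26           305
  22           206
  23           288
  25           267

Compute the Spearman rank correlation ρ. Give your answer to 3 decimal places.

0.543

Rank temp: 1, 6, 5, 2, 3, 4
Rank sales: 2, 3, 6, 1, 5, 4
d = rank(temp) − rank(sales): -1, 3, -1, 1, -2, 0; Σd² = 16
ρ = 1 − 6Σd² / [n(n²−1)] = 1 − 6×16 / (6×35) = 1 − 96/210 ≈ 0.543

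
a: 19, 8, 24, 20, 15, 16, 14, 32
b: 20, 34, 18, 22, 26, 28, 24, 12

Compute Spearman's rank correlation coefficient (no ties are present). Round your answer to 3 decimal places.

Rank a: 5, 1, 7, 6, 3, 4, 2, 8
Rank b: 3, 8, 2, 4, 6, 7, 5, 1
d = rank(a) − rank(b): 2, -7, 5, 2, -3, -3, -3, 7; Σd² = 158
ρ = 1 − 6Σd² / [n(n²−1)] = 1 − 6×158 / (8×63) = 1 − 948/504 ≈ -0.881

-0.881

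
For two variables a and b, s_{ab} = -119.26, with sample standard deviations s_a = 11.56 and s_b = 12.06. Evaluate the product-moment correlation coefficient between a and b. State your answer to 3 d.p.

-0.855

r = Cov(a,b) / (s_a · s_b) = -119.26 / (11.56 × 12.06)
  = -119.26 / 139.4136 ≈ -0.855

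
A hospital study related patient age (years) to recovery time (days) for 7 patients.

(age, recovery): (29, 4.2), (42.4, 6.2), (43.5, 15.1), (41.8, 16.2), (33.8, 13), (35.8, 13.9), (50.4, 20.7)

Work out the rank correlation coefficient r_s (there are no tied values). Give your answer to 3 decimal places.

0.714

Rank age: 1, 5, 6, 4, 2, 3, 7
Rank recovery: 1, 2, 5, 6, 3, 4, 7
d = rank(age) − rank(recovery): 0, 3, 1, -2, -1, -1, 0; Σd² = 16
ρ = 1 − 6Σd² / [n(n²−1)] = 1 − 6×16 / (7×48) = 1 − 96/336 ≈ 0.714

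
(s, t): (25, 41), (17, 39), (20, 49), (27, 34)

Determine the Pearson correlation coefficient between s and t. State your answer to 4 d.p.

n = 4, Σs = 89, Σt = 163, Σs² = 2043, Σt² = 6759, Σst = 3586
nΣst − ΣsΣt = 14344 − 14507 = -163
nΣs² − (Σs)² = 8172 − 7921 = 251; nΣt² − (Σt)² = 27036 − 26569 = 467
r = -163 / √(251 × 467) = -163 / 342.3697 ≈ -0.4761

-0.4761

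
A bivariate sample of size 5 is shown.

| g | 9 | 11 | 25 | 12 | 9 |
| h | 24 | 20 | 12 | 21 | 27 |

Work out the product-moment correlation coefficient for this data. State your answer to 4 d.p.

-0.9365

n = 5, Σg = 66, Σh = 104, Σg² = 1052, Σh² = 2290, Σgh = 1231
nΣgh − ΣgΣh = 6155 − 6864 = -709
nΣg² − (Σg)² = 5260 − 4356 = 904; nΣh² − (Σh)² = 11450 − 10816 = 634
r = -709 / √(904 × 634) = -709 / 757.0575 ≈ -0.9365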